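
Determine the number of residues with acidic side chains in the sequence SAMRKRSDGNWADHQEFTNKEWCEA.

5

Only D (aspartate) and E (glutamate) carry a side-chain carboxylic acid.
Matching residues: D8, D13, E16, E21, E24.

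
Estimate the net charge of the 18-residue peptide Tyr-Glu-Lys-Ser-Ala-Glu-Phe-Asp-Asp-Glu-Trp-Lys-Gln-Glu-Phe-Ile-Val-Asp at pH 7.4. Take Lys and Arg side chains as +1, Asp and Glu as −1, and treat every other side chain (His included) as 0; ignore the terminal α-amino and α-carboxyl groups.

-5

Positive (K, R): Lys3, Lys12 → +2.
Negative (D, E): Glu2, Glu6, Asp8, Asp9, Glu10, Glu14, Asp18 → −7.
Net charge = (+2) + (−7) = −5.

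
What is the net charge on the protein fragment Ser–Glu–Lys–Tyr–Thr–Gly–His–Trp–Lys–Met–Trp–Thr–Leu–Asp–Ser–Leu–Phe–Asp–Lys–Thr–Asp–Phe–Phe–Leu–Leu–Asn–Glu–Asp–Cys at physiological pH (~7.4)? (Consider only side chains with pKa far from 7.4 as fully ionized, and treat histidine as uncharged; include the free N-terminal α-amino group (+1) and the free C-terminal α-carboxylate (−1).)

Near pH 7.4, K and R contribute +1 each, D and E contribute −1 each, and every other side chain (His included, as stated) is uncharged.
Positive (K, R): Lys3, Lys9, Lys19 → +3.
Negative (D, E): Glu2, Asp14, Asp18, Asp21, Glu27, Asp28 → −6.
The N-terminus (+1) and C-terminus (−1) cancel.
Net charge = (+3) + (−6) = −3.

-3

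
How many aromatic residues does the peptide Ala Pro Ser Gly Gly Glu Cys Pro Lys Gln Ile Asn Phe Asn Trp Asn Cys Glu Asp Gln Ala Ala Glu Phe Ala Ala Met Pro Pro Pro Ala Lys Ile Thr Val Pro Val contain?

Phenylalanine (F), tryptophan (W), and tyrosine (Y) have aromatic ring side chains.
Matching residues: Phe13, Trp15, Phe24.

3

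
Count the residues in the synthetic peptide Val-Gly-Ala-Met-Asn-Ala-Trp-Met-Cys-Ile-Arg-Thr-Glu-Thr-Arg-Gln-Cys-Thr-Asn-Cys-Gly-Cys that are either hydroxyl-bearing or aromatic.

4

Hydroxyl-bearing: S, T, Y. Aromatic: F, W, Y.
Hydroxyl-bearing residues here: Thr12, Thr14, Thr18 (3).
Aromatic residues here: Trp7 (1).
(Y belongs to both groups, but none appear in this sequence.) Total = 3 + 1 = 4.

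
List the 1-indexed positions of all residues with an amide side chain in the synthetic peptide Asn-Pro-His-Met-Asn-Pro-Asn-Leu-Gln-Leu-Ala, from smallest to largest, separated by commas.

1, 5, 7, 9

Only N (asparagine) and Q (glutamine) carry a side-chain carboxamide.
Matching residues: Asn1, Asn5, Asn7, Gln9.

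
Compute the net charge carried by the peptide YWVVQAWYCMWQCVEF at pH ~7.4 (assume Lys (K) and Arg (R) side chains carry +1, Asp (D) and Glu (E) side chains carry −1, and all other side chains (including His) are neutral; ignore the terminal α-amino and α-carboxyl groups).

-1

Positive (K, R): none → +0.
Negative (D, E): E15 → −1.
Net charge = (+0) + (−1) = −1.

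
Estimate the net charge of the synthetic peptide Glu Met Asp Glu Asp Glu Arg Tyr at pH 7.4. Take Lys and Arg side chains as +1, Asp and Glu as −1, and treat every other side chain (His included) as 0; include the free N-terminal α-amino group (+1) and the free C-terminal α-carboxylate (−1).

-4

Positive (K, R): Arg7 → +1.
Negative (D, E): Glu1, Asp3, Glu4, Asp5, Glu6 → −5.
The N-terminus (+1) and C-terminus (−1) cancel.
Net charge = (+1) + (−5) = −4.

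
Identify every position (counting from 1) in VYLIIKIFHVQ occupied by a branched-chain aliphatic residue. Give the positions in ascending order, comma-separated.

Matching residues: V1, L3, I4, I5, I7, V10.

1, 3, 4, 5, 7, 10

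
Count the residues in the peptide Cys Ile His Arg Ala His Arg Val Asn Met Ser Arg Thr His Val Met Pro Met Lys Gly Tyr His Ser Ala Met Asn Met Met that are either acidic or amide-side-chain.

2

Acidic: D, E. Amide-side-chain: N, Q.
Acidic residues here: none (0).
Amide-side-chain residues here: Asn9, Asn26 (2).
The two groups share no amino acid, so total = 0 + 2 = 2.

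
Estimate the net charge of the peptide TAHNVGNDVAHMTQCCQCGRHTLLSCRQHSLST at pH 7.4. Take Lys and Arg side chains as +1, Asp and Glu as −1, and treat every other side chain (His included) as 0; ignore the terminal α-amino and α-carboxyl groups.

+1

Positive (K, R): R20, R27 → +2.
Negative (D, E): D8 → −1.
Net charge = (+2) + (−1) = +1.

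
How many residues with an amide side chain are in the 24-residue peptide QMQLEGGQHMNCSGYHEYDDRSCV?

Asparagine (N) and glutamine (Q) have uncharged amide side chains.
Matching residues: Q1, Q3, Q8, N11.

4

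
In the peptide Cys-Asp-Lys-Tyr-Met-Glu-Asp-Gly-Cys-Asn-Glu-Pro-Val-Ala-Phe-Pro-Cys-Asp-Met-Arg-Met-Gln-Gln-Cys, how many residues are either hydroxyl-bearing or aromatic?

Hydroxyl-bearing: S, T, Y. Aromatic: F, W, Y.
Hydroxyl-bearing residues here: Tyr4 (1).
Aromatic residues here: Tyr4, Phe15 (2).
Y is in both groups, so the 1 Y residue must not be double-counted.
Total = 1 + 2 − 1 = 2.

2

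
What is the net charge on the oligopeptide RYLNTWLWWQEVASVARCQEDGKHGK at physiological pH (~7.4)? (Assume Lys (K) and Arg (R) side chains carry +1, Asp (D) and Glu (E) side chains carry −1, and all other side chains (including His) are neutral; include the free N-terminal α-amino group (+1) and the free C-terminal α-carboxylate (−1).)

+1

Positive (K, R): R1, R17, K23, K26 → +4.
Negative (D, E): E11, E20, D21 → −3.
The N-terminus (+1) and C-terminus (−1) cancel.
Net charge = (+4) + (−3) = +1.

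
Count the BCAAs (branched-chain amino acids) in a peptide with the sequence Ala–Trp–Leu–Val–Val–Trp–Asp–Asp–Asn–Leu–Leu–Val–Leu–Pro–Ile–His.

The BCAAs are Val, Leu, and Ile — aliphatic side chains with a branch point.
Matching residues: Leu3, Val4, Val5, Leu10, Leu11, Val12, Leu13, Ile15.

8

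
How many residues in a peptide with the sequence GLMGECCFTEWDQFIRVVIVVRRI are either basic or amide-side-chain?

4

Basic: H, K, R. Amide-side-chain: N, Q.
Basic residues here: R16, R22, R23 (3).
Amide-side-chain residues here: Q13 (1).
The two groups share no amino acid, so total = 3 + 1 = 4.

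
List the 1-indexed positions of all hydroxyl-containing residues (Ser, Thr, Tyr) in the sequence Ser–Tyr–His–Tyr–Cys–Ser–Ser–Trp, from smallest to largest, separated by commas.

1, 2, 4, 6, 7

Matching residues: Ser1, Tyr2, Tyr4, Ser6, Ser7.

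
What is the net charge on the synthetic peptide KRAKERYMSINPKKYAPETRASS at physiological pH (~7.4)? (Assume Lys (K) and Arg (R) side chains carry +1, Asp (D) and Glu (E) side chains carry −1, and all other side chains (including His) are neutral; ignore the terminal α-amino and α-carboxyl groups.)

Positive (K, R): K1, R2, K4, R6, K13, K14, R20 → +7.
Negative (D, E): E5, E18 → −2.
Net charge = (+7) + (−2) = +5.

+5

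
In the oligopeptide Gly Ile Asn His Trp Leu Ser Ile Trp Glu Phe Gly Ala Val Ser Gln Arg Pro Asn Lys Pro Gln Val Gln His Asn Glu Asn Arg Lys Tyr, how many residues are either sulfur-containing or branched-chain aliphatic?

5

Sulfur-containing: C, M. Branched-chain aliphatic: I, L, V.
Sulfur-containing residues here: none (0).
Branched-chain aliphatic residues here: Ile2, Leu6, Ile8, Val14, Val23 (5).
The two groups share no amino acid, so total = 0 + 5 = 5.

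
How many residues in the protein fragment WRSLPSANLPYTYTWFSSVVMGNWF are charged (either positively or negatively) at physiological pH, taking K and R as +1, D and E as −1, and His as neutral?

Charged side chains at pH ~7.4: K, R (positive); D, E (negative).
Matching residues: R2.

1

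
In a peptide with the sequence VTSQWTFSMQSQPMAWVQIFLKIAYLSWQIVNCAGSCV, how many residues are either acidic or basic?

1

Acidic: D, E. Basic: H, K, R.
Acidic residues here: none (0).
Basic residues here: K22 (1).
The two groups share no amino acid, so total = 0 + 1 = 1.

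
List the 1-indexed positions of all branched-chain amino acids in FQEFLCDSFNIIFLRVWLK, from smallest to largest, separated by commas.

5, 11, 12, 14, 16, 18

The BCAAs are Val, Leu, and Ile — aliphatic side chains with a branch point.
Matching residues: L5, I11, I12, L14, V16, L18.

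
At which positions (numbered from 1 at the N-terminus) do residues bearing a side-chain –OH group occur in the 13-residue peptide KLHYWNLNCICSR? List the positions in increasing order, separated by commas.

4, 12

S, T, and Y are the three residues with a side-chain hydroxyl.
Matching residues: Y4, S12.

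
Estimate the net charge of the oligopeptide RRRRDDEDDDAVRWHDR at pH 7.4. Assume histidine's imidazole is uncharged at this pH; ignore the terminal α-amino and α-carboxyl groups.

The side chains ionized at physiological pH are Lys/Arg (+1) and Asp/Glu (−1); with His treated as neutral, nothing else contributes.
Positive (K, R): R1, R2, R3, R4, R13, R17 → +6.
Negative (D, E): D5, D6, E7, D8, D9, D10, D16 → −7.
Net charge = (+6) + (−7) = −1.

-1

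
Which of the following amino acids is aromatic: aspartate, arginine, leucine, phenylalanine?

phenylalanine

The aromatic amino acids are Phe (F, benzyl), Trp (W, indole), and Tyr (Y, phenol).
Of the listed options, only phenylalanine belongs to this group.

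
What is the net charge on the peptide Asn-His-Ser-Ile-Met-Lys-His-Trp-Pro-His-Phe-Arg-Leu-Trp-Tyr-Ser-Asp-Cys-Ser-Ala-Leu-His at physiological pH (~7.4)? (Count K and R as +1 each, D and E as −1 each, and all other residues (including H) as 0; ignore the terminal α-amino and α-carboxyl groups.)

+1

Positive (K, R): Lys6, Arg12 → +2.
Negative (D, E): Asp17 → −1.
Net charge = (+2) + (−1) = +1.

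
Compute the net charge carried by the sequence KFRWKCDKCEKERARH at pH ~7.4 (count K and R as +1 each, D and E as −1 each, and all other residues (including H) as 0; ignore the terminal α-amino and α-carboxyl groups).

+4

Positive (K, R): K1, R3, K5, K8, K11, R13, R15 → +7.
Negative (D, E): D7, E10, E12 → −3.
Net charge = (+7) + (−3) = +4.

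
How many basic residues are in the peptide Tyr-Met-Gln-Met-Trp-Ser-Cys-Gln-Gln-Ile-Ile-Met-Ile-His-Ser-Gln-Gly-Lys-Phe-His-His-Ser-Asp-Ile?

4

Lysine (K), arginine (R), and histidine (H) have basic, nitrogen-containing side chains.
Matching residues: His14, Lys18, His20, His21.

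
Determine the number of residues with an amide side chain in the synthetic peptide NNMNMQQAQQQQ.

9

Asparagine (N) and glutamine (Q) have uncharged amide side chains.
Matching residues: N1, N2, N4, Q6, Q7, Q9, Q10, Q11, Q12.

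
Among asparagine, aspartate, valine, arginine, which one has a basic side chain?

The basic amino acids are Lys (K), Arg (R), and His (H).
Of the listed options, only arginine belongs to this group.

arginine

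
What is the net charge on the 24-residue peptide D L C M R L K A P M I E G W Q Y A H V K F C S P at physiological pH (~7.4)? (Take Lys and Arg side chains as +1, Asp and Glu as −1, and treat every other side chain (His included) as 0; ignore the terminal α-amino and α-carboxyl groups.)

+1

Positive (K, R): R5, K7, K20 → +3.
Negative (D, E): D1, E12 → −2.
Net charge = (+3) + (−2) = +1.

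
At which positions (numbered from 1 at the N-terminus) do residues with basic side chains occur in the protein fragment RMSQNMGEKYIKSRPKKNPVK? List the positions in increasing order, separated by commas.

The basic amino acids are Lys (K), Arg (R), and His (H).
Matching residues: R1, K9, K12, R14, K16, K17, K21.

1, 9, 12, 14, 16, 17, 21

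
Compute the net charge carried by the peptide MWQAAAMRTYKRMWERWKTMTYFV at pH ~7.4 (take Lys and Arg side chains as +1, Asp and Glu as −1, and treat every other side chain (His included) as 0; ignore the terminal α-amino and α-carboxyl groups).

+4

Positive (K, R): R8, K11, R12, R16, K18 → +5.
Negative (D, E): E15 → −1.
Net charge = (+5) + (−1) = +4.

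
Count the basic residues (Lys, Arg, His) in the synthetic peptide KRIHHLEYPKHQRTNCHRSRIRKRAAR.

Matching residues: K1, R2, H4, H5, K10, H11, R13, H17, R18, R20, R22, K23, R24, R27.

14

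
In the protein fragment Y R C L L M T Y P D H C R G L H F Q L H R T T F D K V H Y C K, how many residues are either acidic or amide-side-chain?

Acidic: D, E. Amide-side-chain: N, Q.
Acidic residues here: D10, D25 (2).
Amide-side-chain residues here: Q18 (1).
The two groups share no amino acid, so total = 2 + 1 = 3.

3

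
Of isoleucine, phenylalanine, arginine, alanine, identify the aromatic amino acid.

Phenylalanine (F), tryptophan (W), and tyrosine (Y) have aromatic ring side chains.
Of the listed options, only phenylalanine belongs to this group.

phenylalanine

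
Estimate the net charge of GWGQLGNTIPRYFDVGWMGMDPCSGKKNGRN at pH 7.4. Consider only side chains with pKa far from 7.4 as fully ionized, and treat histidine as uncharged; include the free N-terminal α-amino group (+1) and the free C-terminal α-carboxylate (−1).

Near pH 7.4, K and R contribute +1 each, D and E contribute −1 each, and every other side chain (His included, as stated) is uncharged.
Positive (K, R): R11, K26, K27, R30 → +4.
Negative (D, E): D14, D21 → −2.
The N-terminus (+1) and C-terminus (−1) cancel.
Net charge = (+4) + (−2) = +2.

+2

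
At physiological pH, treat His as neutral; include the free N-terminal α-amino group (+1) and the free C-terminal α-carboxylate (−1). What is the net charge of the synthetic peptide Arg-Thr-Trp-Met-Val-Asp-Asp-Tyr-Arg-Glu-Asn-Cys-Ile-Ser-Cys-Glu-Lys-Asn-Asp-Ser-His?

At pH ~7.4 the Lys and Arg side chains are protonated (+1), the Asp and Glu side chains are deprotonated (−1), and with His taken as neutral all other side chains carry no charge.
Positive (K, R): Arg1, Arg9, Lys17 → +3.
Negative (D, E): Asp6, Asp7, Glu10, Glu16, Asp19 → −5.
The N-terminus (+1) and C-terminus (−1) cancel.
Net charge = (+3) + (−5) = −2.

-2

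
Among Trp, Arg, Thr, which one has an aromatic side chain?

F, W, and Y each carry an aromatic ring on the side chain.
Of the listed options, only Trp belongs to this group.

Trp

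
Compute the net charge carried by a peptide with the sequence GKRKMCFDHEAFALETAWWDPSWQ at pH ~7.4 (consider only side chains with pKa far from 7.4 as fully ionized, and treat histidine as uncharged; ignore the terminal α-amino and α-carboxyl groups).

-1

Near pH 7.4, K and R contribute +1 each, D and E contribute −1 each, and every other side chain (His included, as stated) is uncharged.
Positive (K, R): K2, R3, K4 → +3.
Negative (D, E): D8, E10, E15, D20 → −4.
Net charge = (+3) + (−4) = −1.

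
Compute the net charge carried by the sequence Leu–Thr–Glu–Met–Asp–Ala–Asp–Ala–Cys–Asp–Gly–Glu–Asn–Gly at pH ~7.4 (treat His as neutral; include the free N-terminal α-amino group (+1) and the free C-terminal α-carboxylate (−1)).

-5

At pH ~7.4 the Lys and Arg side chains are protonated (+1), the Asp and Glu side chains are deprotonated (−1), and with His taken as neutral all other side chains carry no charge.
Positive (K, R): none → +0.
Negative (D, E): Glu3, Asp5, Asp7, Asp10, Glu12 → −5.
The N-terminus (+1) and C-terminus (−1) cancel.
Net charge = (+0) + (−5) = −5.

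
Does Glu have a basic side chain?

Lysine (K), arginine (R), and histidine (H) have basic, nitrogen-containing side chains.
Glutamate is not in this group.

No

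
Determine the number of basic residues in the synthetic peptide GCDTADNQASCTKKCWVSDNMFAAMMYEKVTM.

3

The basic amino acids are Lys (K), Arg (R), and His (H).
Matching residues: K13, K14, K29.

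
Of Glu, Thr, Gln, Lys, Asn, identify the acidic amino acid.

Aspartate (D) and glutamate (E) have carboxylic-acid side chains and are the acidic amino acids.
Of the listed options, only Glu belongs to this group.

Glu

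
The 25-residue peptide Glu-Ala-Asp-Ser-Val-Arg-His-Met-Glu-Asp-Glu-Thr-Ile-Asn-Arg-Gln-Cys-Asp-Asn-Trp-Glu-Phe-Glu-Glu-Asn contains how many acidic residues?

9

The acidic residues are Asp (D) and Glu (E), whose side chains end in a carboxylate group.
Matching residues: Glu1, Asp3, Glu9, Asp10, Glu11, Asp18, Glu21, Glu23, Glu24.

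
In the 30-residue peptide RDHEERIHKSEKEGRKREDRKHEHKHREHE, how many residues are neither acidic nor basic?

Acidic: D, E. Basic: K, R, H. All other residues are neither.
Matching residues: I7, S10, G14.

3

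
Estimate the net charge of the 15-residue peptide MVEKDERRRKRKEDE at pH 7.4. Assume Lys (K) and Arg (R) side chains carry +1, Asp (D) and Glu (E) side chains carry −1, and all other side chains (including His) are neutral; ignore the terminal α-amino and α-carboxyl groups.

Positive (K, R): K4, R7, R8, R9, K10, R11, K12 → +7.
Negative (D, E): E3, D5, E6, E13, D14, E15 → −6.
Net charge = (+7) + (−6) = +1.

+1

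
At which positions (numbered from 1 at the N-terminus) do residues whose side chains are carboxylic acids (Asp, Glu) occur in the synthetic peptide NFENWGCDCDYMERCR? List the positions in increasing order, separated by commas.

3, 8, 10, 13

Matching residues: E3, D8, D10, E13.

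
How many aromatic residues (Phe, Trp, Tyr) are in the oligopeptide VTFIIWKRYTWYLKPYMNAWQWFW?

10

Matching residues: F3, W6, Y9, W11, Y12, Y16, W20, W22, F23, W24.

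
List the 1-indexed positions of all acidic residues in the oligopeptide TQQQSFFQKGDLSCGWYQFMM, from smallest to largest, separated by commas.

The acidic residues are Asp (D) and Glu (E), whose side chains end in a carboxylate group.
Matching residues: D11.

11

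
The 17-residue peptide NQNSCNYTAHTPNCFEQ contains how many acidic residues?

1

Only D (aspartate) and E (glutamate) carry a side-chain carboxylic acid.
Matching residues: E16.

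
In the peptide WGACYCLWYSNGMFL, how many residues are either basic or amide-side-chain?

1

Basic: H, K, R. Amide-side-chain: N, Q.
Basic residues here: none (0).
Amide-side-chain residues here: N11 (1).
The two groups share no amino acid, so total = 0 + 1 = 1.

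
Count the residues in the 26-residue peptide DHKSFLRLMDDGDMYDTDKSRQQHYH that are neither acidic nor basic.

13

Acidic: D, E. Basic: K, R, H. All other residues are neither.
Matching residues: S4, F5, L6, L8, M9, G12, M14, Y15, T17, S20, Q22, Q23, Y25.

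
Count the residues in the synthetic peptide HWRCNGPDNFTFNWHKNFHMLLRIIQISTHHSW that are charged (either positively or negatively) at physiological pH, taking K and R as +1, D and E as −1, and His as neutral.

4

Charged side chains at pH ~7.4: K, R (positive); D, E (negative).
Matching residues: R3, D8, K16, R23.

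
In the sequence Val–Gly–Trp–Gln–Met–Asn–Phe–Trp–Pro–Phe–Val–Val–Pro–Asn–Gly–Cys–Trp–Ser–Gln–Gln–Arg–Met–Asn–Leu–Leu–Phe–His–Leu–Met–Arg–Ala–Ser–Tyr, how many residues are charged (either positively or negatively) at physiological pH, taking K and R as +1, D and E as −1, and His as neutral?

Charged side chains at pH ~7.4: K, R (positive); D, E (negative).
Matching residues: Arg21, Arg30.

2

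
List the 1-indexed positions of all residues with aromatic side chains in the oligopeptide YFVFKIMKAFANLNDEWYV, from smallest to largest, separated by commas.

1, 2, 4, 10, 17, 18

F, W, and Y each carry an aromatic ring on the side chain.
Matching residues: Y1, F2, F4, F10, W17, Y18.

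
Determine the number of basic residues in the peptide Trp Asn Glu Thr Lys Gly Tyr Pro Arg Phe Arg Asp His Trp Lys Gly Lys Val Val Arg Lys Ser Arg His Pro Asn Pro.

10

Lysine (K), arginine (R), and histidine (H) have basic, nitrogen-containing side chains.
Matching residues: Lys5, Arg9, Arg11, His13, Lys15, Lys17, Arg20, Lys21, Arg23, His24.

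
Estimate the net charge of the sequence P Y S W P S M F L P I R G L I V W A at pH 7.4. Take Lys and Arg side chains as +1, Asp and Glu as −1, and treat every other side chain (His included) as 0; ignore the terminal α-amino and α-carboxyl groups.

Positive (K, R): R12 → +1.
Negative (D, E): none → −0.
Net charge = (+1) + (−0) = +1.

+1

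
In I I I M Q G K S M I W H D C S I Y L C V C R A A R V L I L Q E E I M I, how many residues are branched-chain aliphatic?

The BCAAs are Val, Leu, and Ile — aliphatic side chains with a branch point.
Matching residues: I1, I2, I3, I10, I16, L18, V20, V26, L27, I28, L29, I33, I35.

13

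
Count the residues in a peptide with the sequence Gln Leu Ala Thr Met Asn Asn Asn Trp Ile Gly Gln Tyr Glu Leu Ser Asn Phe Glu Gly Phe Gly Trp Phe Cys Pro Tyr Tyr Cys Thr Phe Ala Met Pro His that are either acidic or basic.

3

Acidic: D, E. Basic: H, K, R.
Acidic residues here: Glu14, Glu19 (2).
Basic residues here: His35 (1).
The two groups share no amino acid, so total = 2 + 1 = 3.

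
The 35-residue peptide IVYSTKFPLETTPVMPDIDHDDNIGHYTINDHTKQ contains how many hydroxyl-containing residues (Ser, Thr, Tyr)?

Matching residues: Y3, S4, T5, T11, T12, Y27, T28, T33.

8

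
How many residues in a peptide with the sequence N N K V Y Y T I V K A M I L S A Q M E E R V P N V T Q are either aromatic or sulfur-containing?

Aromatic: F, W, Y. Sulfur-containing: C, M.
Aromatic residues here: Y5, Y6 (2).
Sulfur-containing residues here: M12, M18 (2).
The two groups share no amino acid, so total = 2 + 2 = 4.

4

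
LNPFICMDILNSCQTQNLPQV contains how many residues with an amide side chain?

6

Asparagine (N) and glutamine (Q) have uncharged amide side chains.
Matching residues: N2, N11, Q14, Q16, N17, Q20.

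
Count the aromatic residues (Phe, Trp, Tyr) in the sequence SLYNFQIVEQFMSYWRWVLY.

Matching residues: Y3, F5, F11, Y14, W15, W17, Y20.

7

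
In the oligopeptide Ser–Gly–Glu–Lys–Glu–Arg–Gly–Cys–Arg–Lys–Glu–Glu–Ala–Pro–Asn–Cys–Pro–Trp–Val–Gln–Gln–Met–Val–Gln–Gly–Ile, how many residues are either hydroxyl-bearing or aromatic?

Hydroxyl-bearing: S, T, Y. Aromatic: F, W, Y.
Hydroxyl-bearing residues here: Ser1 (1).
Aromatic residues here: Trp18 (1).
(Y belongs to both groups, but none appear in this sequence.) Total = 1 + 1 = 2.

2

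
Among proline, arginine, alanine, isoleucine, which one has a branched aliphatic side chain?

isoleucine

V, L, and I make up the branched-chain aliphatic group.
Of the listed options, only isoleucine belongs to this group.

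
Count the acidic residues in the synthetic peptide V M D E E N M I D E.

Only D (aspartate) and E (glutamate) carry a side-chain carboxylic acid.
Matching residues: D3, E4, E5, D9, E10.

5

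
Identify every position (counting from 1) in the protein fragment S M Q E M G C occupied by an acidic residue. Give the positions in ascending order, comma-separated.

Matching residues: E4.

4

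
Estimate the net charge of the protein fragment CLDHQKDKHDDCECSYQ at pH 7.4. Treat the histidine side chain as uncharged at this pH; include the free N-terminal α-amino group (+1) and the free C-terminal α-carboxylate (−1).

The side chains ionized at physiological pH are Lys/Arg (+1) and Asp/Glu (−1); with His treated as neutral, nothing else contributes.
Positive (K, R): K6, K8 → +2.
Negative (D, E): D3, D7, D10, D11, E13 → −5.
The N-terminus (+1) and C-terminus (−1) cancel.
Net charge = (+2) + (−5) = −3.

-3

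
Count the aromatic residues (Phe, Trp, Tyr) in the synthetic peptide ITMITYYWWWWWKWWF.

Matching residues: Y6, Y7, W8, W9, W10, W11, W12, W14, W15, F16.

10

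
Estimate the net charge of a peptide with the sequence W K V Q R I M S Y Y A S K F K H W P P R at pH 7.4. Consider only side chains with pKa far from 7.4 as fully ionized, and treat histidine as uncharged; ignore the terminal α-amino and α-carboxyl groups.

The side chains ionized at physiological pH are Lys/Arg (+1) and Asp/Glu (−1); with His treated as neutral, nothing else contributes.
Positive (K, R): K2, R5, K13, K15, R20 → +5.
Negative (D, E): none → −0.
Net charge = (+5) + (−0) = +5.

+5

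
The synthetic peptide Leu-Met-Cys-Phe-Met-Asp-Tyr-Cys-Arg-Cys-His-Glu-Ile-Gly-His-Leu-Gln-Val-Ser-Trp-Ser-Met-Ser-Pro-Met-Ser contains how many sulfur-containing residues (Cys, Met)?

Matching residues: Met2, Cys3, Met5, Cys8, Cys10, Met22, Met25.

7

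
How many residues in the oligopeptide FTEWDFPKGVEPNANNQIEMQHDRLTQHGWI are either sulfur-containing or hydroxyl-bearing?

3

Sulfur-containing: C, M. Hydroxyl-bearing: S, T, Y.
Sulfur-containing residues here: M20 (1).
Hydroxyl-bearing residues here: T2, T26 (2).
The two groups share no amino acid, so total = 1 + 2 = 3.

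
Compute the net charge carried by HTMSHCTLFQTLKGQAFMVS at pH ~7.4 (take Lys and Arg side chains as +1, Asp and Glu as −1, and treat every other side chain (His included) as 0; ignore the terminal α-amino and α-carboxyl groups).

Positive (K, R): K13 → +1.
Negative (D, E): none → −0.
Net charge = (+1) + (−0) = +1.

+1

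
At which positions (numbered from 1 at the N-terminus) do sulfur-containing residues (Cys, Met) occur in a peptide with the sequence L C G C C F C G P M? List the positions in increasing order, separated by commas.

Matching residues: C2, C4, C5, C7, M10.

2, 4, 5, 7, 10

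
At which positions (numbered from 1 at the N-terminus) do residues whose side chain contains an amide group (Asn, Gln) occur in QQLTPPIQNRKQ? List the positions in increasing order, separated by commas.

Matching residues: Q1, Q2, Q8, N9, Q12.

1, 2, 8, 9, 12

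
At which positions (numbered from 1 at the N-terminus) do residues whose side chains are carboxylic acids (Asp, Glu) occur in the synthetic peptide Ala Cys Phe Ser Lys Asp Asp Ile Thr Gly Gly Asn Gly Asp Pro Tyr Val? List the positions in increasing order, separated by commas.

Matching residues: Asp6, Asp7, Asp14.

6, 7, 14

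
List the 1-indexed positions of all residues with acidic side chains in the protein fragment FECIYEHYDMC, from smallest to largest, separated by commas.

2, 6, 9

The acidic residues are Asp (D) and Glu (E), whose side chains end in a carboxylate group.
Matching residues: E2, E6, D9.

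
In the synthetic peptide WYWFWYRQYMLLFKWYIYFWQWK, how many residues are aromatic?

The aromatic amino acids are Phe (F, benzyl), Trp (W, indole), and Tyr (Y, phenol).
Matching residues: W1, Y2, W3, F4, W5, Y6, Y9, F13, W15, Y16, Y18, F19, W20, W22.

14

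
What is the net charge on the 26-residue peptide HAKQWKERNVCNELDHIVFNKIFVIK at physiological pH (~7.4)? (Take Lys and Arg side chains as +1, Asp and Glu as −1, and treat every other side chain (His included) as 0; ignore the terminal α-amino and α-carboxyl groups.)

Positive (K, R): K3, K6, R8, K21, K26 → +5.
Negative (D, E): E7, E13, D15 → −3.
Net charge = (+5) + (−3) = +2.

+2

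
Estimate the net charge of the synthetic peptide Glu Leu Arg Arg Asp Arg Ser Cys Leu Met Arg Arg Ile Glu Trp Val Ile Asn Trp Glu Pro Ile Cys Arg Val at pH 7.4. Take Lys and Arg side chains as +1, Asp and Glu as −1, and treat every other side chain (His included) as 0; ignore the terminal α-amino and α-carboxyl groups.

+2

Positive (K, R): Arg3, Arg4, Arg6, Arg11, Arg12, Arg24 → +6.
Negative (D, E): Glu1, Asp5, Glu14, Glu20 → −4.
Net charge = (+6) + (−4) = +2.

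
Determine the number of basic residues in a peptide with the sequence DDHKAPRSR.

4

The basic amino acids are Lys (K), Arg (R), and His (H).
Matching residues: H3, K4, R7, R9.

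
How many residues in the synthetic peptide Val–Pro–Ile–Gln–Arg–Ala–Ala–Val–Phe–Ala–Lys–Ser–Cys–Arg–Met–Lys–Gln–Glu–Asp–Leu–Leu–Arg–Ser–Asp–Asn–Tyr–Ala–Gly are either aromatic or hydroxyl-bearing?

4

Aromatic: F, W, Y. Hydroxyl-bearing: S, T, Y.
Aromatic residues here: Phe9, Tyr26 (2).
Hydroxyl-bearing residues here: Ser12, Ser23, Tyr26 (3).
Y is in both groups, so the 1 Y residue must not be double-counted.
Total = 2 + 3 − 1 = 4.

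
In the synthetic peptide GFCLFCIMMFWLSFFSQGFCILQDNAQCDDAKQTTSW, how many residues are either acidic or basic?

Acidic: D, E. Basic: H, K, R.
Acidic residues here: D24, D29, D30 (3).
Basic residues here: K32 (1).
The two groups share no amino acid, so total = 3 + 1 = 4.

4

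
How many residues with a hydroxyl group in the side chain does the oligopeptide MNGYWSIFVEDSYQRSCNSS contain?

7

The –OH-bearing residues are Ser, Thr (aliphatic alcohols), and Tyr (phenol).
Matching residues: Y4, S6, S12, Y13, S16, S19, S20.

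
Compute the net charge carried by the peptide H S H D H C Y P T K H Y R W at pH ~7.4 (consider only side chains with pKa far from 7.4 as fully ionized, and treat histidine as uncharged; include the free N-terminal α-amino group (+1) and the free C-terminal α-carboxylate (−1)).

Near pH 7.4, K and R contribute +1 each, D and E contribute −1 each, and every other side chain (His included, as stated) is uncharged.
Positive (K, R): K10, R13 → +2.
Negative (D, E): D4 → −1.
The N-terminus (+1) and C-terminus (−1) cancel.
Net charge = (+2) + (−1) = +1.

+1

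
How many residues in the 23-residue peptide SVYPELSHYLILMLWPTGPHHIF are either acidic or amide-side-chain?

Acidic: D, E. Amide-side-chain: N, Q.
Acidic residues here: E5 (1).
Amide-side-chain residues here: none (0).
The two groups share no amino acid, so total = 1 + 0 = 1.

1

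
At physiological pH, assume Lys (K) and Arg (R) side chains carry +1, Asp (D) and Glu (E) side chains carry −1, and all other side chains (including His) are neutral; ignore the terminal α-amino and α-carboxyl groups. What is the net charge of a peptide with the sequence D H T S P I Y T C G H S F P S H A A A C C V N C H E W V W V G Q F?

Positive (K, R): none → +0.
Negative (D, E): D1, E26 → −2.
Net charge = (+0) + (−2) = −2.

-2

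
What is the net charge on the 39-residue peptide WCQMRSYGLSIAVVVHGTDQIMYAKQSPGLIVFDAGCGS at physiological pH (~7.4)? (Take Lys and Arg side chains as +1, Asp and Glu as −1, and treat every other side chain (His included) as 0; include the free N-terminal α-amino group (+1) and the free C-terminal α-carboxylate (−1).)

Positive (K, R): R5, K25 → +2.
Negative (D, E): D19, D34 → −2.
The N-terminus (+1) and C-terminus (−1) cancel.
Net charge = (+2) + (−2) = 0.

0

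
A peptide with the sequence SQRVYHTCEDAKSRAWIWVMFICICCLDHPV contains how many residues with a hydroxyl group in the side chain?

4

The –OH-bearing residues are Ser, Thr (aliphatic alcohols), and Tyr (phenol).
Matching residues: S1, Y5, T7, S13.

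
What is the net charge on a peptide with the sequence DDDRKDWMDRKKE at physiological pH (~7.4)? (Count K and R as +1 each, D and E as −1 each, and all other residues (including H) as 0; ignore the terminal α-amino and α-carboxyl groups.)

Positive (K, R): R4, K5, R10, K11, K12 → +5.
Negative (D, E): D1, D2, D3, D6, D9, E13 → −6.
Net charge = (+5) + (−6) = −1.

-1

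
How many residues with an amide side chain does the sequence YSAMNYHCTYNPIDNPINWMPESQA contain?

5

Only N (asparagine) and Q (glutamine) carry a side-chain carboxamide.
Matching residues: N5, N11, N15, N18, Q24.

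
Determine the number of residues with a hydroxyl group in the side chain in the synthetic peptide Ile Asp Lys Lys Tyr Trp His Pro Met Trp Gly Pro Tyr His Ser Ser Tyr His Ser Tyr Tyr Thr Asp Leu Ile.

The –OH-bearing residues are Ser, Thr (aliphatic alcohols), and Tyr (phenol).
Matching residues: Tyr5, Tyr13, Ser15, Ser16, Tyr17, Ser19, Tyr20, Tyr21, Thr22.

9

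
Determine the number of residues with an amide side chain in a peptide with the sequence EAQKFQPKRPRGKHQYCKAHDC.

Asparagine (N) and glutamine (Q) have uncharged amide side chains.
Matching residues: Q3, Q6, Q15.

3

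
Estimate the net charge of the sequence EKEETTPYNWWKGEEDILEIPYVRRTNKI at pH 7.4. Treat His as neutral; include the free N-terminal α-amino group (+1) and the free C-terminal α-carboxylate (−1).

The side chains ionized at physiological pH are Lys/Arg (+1) and Asp/Glu (−1); with His treated as neutral, nothing else contributes.
Positive (K, R): K2, K12, R24, R25, K28 → +5.
Negative (D, E): E1, E3, E4, E14, E15, D16, E19 → −7.
The N-terminus (+1) and C-terminus (−1) cancel.
Net charge = (+5) + (−7) = −2.

-2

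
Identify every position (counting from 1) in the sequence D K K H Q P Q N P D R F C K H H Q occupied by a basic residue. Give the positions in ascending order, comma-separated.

2, 3, 4, 11, 14, 15, 16

The basic amino acids are Lys (K), Arg (R), and His (H).
Matching residues: K2, K3, H4, R11, K14, H15, H16.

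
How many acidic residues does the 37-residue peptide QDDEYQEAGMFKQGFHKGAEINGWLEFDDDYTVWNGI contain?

Only D (aspartate) and E (glutamate) carry a side-chain carboxylic acid.
Matching residues: D2, D3, E4, E7, E20, E26, D28, D29, D30.

9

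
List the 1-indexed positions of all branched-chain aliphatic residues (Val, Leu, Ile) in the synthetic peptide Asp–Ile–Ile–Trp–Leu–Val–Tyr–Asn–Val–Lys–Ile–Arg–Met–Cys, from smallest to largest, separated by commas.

2, 3, 5, 6, 9, 11

Matching residues: Ile2, Ile3, Leu5, Val6, Val9, Ile11.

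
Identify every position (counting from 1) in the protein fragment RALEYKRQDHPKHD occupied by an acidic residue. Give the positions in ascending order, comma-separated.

4, 9, 14

Matching residues: E4, D9, D14.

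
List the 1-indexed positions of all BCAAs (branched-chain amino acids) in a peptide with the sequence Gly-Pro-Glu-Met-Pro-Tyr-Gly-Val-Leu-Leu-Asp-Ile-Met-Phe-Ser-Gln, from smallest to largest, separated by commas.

Valine (V), leucine (L), and isoleucine (I) are the branched-chain amino acids.
Matching residues: Val8, Leu9, Leu10, Ile12.

8, 9, 10, 12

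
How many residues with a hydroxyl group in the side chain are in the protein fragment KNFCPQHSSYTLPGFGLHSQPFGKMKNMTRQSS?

S, T, and Y are the three residues with a side-chain hydroxyl.
Matching residues: S8, S9, Y10, T11, S19, T29, S32, S33.

8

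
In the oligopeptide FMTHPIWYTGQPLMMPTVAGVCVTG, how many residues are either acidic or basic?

Acidic: D, E. Basic: H, K, R.
Acidic residues here: none (0).
Basic residues here: H4 (1).
The two groups share no amino acid, so total = 0 + 1 = 1.

1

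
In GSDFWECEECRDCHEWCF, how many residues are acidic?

Aspartate (D) and glutamate (E) have carboxylic-acid side chains and are the acidic amino acids.
Matching residues: D3, E6, E8, E9, D12, E15.

6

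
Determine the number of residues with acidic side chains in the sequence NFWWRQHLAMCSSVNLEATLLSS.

1

Aspartate (D) and glutamate (E) have carboxylic-acid side chains and are the acidic amino acids.
Matching residues: E17.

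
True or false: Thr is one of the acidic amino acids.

Only D (aspartate) and E (glutamate) carry a side-chain carboxylic acid.
Threonine is not in this group.

False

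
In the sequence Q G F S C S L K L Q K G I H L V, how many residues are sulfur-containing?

Only Cys (C) and Met (M) have a sulfur atom in the side chain.
Matching residues: C5.

1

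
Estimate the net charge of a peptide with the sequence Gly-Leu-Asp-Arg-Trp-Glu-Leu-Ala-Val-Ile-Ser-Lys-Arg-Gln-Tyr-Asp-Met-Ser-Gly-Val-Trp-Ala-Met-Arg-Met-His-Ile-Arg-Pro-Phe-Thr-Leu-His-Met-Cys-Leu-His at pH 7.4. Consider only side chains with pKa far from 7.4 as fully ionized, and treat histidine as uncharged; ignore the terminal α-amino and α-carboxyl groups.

The side chains ionized at physiological pH are Lys/Arg (+1) and Asp/Glu (−1); with His treated as neutral, nothing else contributes.
Positive (K, R): Arg4, Lys12, Arg13, Arg24, Arg28 → +5.
Negative (D, E): Asp3, Glu6, Asp16 → −3.
Net charge = (+5) + (−3) = +2.

+2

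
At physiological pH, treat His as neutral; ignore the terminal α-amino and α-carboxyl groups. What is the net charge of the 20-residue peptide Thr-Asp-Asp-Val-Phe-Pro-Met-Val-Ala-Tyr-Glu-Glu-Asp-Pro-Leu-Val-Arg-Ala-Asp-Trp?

At pH ~7.4 the Lys and Arg side chains are protonated (+1), the Asp and Glu side chains are deprotonated (−1), and with His taken as neutral all other side chains carry no charge.
Positive (K, R): Arg17 → +1.
Negative (D, E): Asp2, Asp3, Glu11, Glu12, Asp13, Asp19 → −6.
Net charge = (+1) + (−6) = −5.

-5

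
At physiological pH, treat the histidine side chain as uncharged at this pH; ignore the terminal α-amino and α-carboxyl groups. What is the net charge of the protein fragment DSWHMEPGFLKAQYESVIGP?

-2

At pH ~7.4 the Lys and Arg side chains are protonated (+1), the Asp and Glu side chains are deprotonated (−1), and with His taken as neutral all other side chains carry no charge.
Positive (K, R): K11 → +1.
Negative (D, E): D1, E6, E15 → −3.
Net charge = (+1) + (−3) = −2.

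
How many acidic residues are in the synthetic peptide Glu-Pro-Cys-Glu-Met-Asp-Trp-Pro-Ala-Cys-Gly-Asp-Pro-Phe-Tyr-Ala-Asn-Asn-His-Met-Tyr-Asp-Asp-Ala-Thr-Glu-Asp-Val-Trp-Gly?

Only D (aspartate) and E (glutamate) carry a side-chain carboxylic acid.
Matching residues: Glu1, Glu4, Asp6, Asp12, Asp22, Asp23, Glu26, Asp27.

8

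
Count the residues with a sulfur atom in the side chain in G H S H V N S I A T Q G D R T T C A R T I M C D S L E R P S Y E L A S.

3

Only Cys (C) and Met (M) have a sulfur atom in the side chain.
Matching residues: C17, M22, C23.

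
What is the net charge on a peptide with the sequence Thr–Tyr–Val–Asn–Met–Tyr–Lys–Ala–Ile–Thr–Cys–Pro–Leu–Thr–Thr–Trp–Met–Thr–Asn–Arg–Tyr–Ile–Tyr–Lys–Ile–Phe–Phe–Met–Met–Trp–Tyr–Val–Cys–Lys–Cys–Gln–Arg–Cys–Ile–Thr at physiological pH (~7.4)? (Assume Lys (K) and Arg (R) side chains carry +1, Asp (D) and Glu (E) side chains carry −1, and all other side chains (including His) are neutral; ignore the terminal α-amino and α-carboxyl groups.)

+5

Positive (K, R): Lys7, Arg20, Lys24, Lys34, Arg37 → +5.
Negative (D, E): none → −0.
Net charge = (+5) + (−0) = +5.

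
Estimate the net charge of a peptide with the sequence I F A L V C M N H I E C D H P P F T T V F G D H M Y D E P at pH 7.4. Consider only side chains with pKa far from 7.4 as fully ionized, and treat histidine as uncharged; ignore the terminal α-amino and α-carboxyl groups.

-5

The side chains ionized at physiological pH are Lys/Arg (+1) and Asp/Glu (−1); with His treated as neutral, nothing else contributes.
Positive (K, R): none → +0.
Negative (D, E): E11, D13, D23, D27, E28 → −5.
Net charge = (+0) + (−5) = −5.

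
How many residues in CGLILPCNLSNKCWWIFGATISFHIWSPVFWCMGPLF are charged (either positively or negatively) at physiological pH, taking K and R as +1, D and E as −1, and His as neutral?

1

Charged side chains at pH ~7.4: K, R (positive); D, E (negative).
Matching residues: K12.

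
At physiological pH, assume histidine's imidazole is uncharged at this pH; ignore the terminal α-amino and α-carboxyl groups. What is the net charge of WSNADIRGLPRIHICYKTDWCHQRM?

Near pH 7.4, K and R contribute +1 each, D and E contribute −1 each, and every other side chain (His included, as stated) is uncharged.
Positive (K, R): R7, R11, K17, R24 → +4.
Negative (D, E): D5, D19 → −2.
Net charge = (+4) + (−2) = +2.

+2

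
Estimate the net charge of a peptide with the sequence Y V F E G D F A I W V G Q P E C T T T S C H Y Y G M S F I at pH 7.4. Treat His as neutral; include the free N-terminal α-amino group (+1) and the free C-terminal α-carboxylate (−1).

-3

Near pH 7.4, K and R contribute +1 each, D and E contribute −1 each, and every other side chain (His included, as stated) is uncharged.
Positive (K, R): none → +0.
Negative (D, E): E4, D6, E15 → −3.
The N-terminus (+1) and C-terminus (−1) cancel.
Net charge = (+0) + (−3) = −3.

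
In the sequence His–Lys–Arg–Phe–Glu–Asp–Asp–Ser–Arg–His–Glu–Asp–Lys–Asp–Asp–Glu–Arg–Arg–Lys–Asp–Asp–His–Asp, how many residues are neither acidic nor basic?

Acidic: D, E. Basic: K, R, H. All other residues are neither.
Matching residues: Phe4, Ser8.

2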